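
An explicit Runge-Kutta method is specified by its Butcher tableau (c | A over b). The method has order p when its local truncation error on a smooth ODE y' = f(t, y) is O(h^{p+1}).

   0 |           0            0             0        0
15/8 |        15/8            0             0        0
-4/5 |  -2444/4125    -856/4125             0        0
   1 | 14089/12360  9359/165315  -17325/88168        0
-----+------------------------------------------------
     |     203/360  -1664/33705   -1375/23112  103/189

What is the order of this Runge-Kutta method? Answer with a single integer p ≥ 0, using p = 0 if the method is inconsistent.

b = (203/360, -1664/33705, -1375/23112, 103/189)
c = (0, 15/8, -4/5, 1)
Ac = (0, 0, -107/275, 217/824)
Σ b_i: 203/360·1 + (-1664/33705)·1 + (-1375/23112)·1 + 103/189·1 = 1 ✓
b·c: (-1664/33705)·15/8 + (-1375/23112)·(-4/5) + 103/189·1 = 1/2 ✓
b·c²: (-1664/33705)·225/64 + (-1375/23112)·16/25 + 103/189·1 = 1/3 ✓
b·Ac: (-1375/23112)·(-107/275) + 103/189·217/824 = 1/6 ✓
b·c³: (-1664/33705)·3375/512 + (-1375/23112)·(-64/125) + 103/189·1 = 1/4 ✓
b·(c∘Ac): (-1375/23112)·428/1375 + 103/189·217/824 = 1/8 ✓
b·Ac²: (-1375/23112)·(-321/440) + 103/189·483/6592 = 1/12 ✓
b·A²c: 103/189·63/824 = 1/24 ✓; 4 stages ⇒ order 4.

4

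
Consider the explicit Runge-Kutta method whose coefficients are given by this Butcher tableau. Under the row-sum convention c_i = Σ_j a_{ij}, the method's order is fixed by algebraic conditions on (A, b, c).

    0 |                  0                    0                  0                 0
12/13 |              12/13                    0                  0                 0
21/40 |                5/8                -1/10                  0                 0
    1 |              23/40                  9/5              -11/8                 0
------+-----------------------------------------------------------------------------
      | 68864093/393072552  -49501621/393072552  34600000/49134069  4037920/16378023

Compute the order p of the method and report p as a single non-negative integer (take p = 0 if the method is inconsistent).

3

b = (68864093/393072552, -49501621/393072552, 34600000/49134069, 4037920/16378023)
c = (0, 12/13, 21/40, 1)
Ac = (0, 0, -6/65, 3909/4160)
Σ b_i: 68864093/393072552·1 + (-49501621/393072552)·1 + 34600000/49134069·1 + 4037920/16378023·1 = 1 ✓
b·c: (-49501621/393072552)·12/13 + 34600000/49134069·21/40 + 4037920/16378023·1 = 1/2 ✓
b·c²: (-49501621/393072552)·144/169 + 34600000/49134069·441/1600 + 4037920/16378023·1 = 1/3 ✓
b·Ac: 34600000/49134069·(-6/65) + 4037920/16378023·3909/4160 = 1/6 ✓
b·c³: (-49501621/393072552)·1728/2197 + 34600000/49134069·9261/64000 + 4037920/16378023·1 = 424794671/1703314392 ≠ 1/4 ⇒ order 3.
b·(c∘Ac): 34600000/49134069·(-63/1300) + 4037920/16378023·3909/4160 = 28039811/141942866 ≠ 1/8
b·Ac²: 34600000/49134069·(-72/845) + 4037920/16378023·2497941/2163200 = 1275747103/5677714640 ≠ 1/12
b·A²c: 4037920/16378023·33/260 = 2220856/70971433 ≠ 1/24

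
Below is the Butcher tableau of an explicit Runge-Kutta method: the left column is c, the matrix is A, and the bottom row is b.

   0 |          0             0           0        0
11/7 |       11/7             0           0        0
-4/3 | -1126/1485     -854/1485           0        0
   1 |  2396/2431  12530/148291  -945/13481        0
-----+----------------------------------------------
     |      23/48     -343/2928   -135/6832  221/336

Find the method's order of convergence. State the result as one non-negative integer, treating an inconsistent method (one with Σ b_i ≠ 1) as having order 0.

b = (23/48, -343/2928, -135/6832, 221/336)
c = (0, 11/7, -4/3, 1)
Ac = (0, 0, -122/135, 50/221)
Σ b_i: 23/48·1 + (-343/2928)·1 + (-135/6832)·1 + 221/336·1 = 1 ✓
b·c: (-343/2928)·11/7 + (-135/6832)·(-4/3) + 221/336·1 = 1/2 ✓
b·c²: (-343/2928)·121/49 + (-135/6832)·16/9 + 221/336·1 = 1/3 ✓
b·Ac: (-135/6832)·(-122/135) + 221/336·50/221 = 1/6 ✓
b·c³: (-343/2928)·1331/343 + (-135/6832)·(-64/27) + 221/336·1 = 1/4 ✓
b·(c∘Ac): (-135/6832)·488/405 + 221/336·50/221 = 1/8 ✓
b·Ac²: (-135/6832)·(-1342/945) + 221/336·10/119 = 1/12 ✓
b·A²c: 221/336·14/221 = 1/24 ✓; 4 stages ⇒ order 4.

4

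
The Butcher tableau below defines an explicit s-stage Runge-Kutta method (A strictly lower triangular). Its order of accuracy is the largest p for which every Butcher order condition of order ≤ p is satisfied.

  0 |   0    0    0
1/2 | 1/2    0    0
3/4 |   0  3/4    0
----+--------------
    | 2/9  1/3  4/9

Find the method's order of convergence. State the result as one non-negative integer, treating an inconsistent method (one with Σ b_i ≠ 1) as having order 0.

b = (2/9, 1/3, 4/9)
c = (0, 1/2, 3/4)
Ac = (0, 0, 3/8)
Σ b_i: 2/9·1 + 1/3·1 + 4/9·1 = 1 ✓
b·c: 1/3·1/2 + 4/9·3/4 = 1/2 ✓
b·c²: 1/3·1/4 + 4/9·9/16 = 1/3 ✓
b·Ac: 4/9·3/8 = 1/6 ✓; 3 stages ⇒ order 3.

3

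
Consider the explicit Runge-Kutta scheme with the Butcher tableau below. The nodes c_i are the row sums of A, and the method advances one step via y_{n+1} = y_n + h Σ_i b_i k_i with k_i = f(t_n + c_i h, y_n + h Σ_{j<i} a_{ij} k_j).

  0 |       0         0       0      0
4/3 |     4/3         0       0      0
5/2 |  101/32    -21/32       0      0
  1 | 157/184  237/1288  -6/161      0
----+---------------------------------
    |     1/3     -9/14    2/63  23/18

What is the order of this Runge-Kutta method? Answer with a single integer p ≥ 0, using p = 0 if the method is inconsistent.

b = (1/3, -9/14, 2/63, 23/18)
c = (0, 4/3, 5/2, 1)
Ac = (0, 0, -7/8, 7/46)
Σ b_i: 1/3·1 + (-9/14)·1 + 2/63·1 + 23/18·1 = 1 ✓
b·c: (-9/14)·4/3 + 2/63·5/2 + 23/18·1 = 1/2 ✓
b·c²: (-9/14)·16/9 + 2/63·25/4 + 23/18·1 = 1/3 ✓
b·Ac: 2/63·(-7/8) + 23/18·7/46 = 1/6 ✓
b·c³: (-9/14)·64/27 + 2/63·125/8 + 23/18·1 = 1/4 ✓
b·(c∘Ac): 2/63·(-35/16) + 23/18·7/46 = 1/8 ✓
b·Ac²: 2/63·(-7/6) + 23/18·13/138 = 1/12 ✓
b·A²c: 23/18·3/92 = 1/24 ✓; 4 stages ⇒ order 4.

4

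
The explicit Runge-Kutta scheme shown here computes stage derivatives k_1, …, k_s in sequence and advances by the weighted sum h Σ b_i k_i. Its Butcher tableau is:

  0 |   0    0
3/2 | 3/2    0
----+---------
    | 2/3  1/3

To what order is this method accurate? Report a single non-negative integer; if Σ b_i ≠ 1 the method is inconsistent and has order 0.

b = (2/3, 1/3)
c = (0, 3/2)
Σ b_i: 2/3·1 + 1/3·1 = 1 ✓
b·c: 1/3·3/2 = 1/2 ✓; 2 stages ⇒ order 2.

2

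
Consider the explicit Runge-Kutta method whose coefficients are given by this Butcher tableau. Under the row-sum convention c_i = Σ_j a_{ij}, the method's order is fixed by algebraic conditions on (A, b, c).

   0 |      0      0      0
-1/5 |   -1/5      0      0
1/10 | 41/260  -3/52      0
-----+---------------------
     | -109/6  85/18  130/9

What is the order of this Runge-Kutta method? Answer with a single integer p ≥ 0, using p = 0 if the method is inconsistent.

3

b = (-109/6, 85/18, 130/9)
c = (0, -1/5, 1/10)
Ac = (0, 0, 3/260)
Σ b_i: (-109/6)·1 + 85/18·1 + 130/9·1 = 1 ✓
b·c: 85/18·(-1/5) + 130/9·1/10 = 1/2 ✓
b·c²: 85/18·1/25 + 130/9·1/100 = 1/3 ✓
b·Ac: 130/9·3/260 = 1/6 ✓; 3 stages ⇒ order 3.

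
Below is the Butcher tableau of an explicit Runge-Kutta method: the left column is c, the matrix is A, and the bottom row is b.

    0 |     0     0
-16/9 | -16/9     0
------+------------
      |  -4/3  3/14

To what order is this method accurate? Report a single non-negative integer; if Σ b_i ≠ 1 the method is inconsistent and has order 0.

0

b = (-4/3, 3/14)
c = (0, -16/9)
Σ b_i: (-4/3)·1 + 3/14·1 = -47/42 ≠ 1 ⇒ order 0.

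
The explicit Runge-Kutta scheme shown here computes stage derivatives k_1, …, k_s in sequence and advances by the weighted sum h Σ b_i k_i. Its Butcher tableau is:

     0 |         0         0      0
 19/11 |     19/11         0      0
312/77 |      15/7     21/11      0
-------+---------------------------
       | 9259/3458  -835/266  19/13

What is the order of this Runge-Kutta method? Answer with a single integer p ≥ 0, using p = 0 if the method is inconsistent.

2

b = (9259/3458, -835/266, 19/13)
c = (0, 19/11, 312/77)
Ac = (0, 0, 399/121)
Σ b_i: 9259/3458·1 + (-835/266)·1 + 19/13·1 = 1 ✓
b·c: (-835/266)·19/11 + 19/13·312/77 = 1/2 ✓
b·c²: (-835/266)·361/121 + 19/13·97344/5929 = 173489/11858 ≠ 1/3 ⇒ order 2.
b·Ac: 19/13·399/121 = 7581/1573 ≠ 1/6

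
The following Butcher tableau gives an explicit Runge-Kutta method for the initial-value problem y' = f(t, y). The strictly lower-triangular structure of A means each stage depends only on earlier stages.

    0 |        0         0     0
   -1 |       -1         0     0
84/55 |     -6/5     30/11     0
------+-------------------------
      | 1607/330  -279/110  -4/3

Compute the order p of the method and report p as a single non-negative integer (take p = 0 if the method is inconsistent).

2

b = (1607/330, -279/110, -4/3)
c = (0, -1, 84/55)
Ac = (0, 0, -30/11)
Σ b_i: 1607/330·1 + (-279/110)·1 + (-4/3)·1 = 1 ✓
b·c: (-279/110)·(-1) + (-4/3)·84/55 = 1/2 ✓
b·c²: (-279/110)·1 + (-4/3)·7056/3025 = -34161/6050 ≠ 1/3 ⇒ order 2.
b·Ac: (-4/3)·(-30/11) = 40/11 ≠ 1/6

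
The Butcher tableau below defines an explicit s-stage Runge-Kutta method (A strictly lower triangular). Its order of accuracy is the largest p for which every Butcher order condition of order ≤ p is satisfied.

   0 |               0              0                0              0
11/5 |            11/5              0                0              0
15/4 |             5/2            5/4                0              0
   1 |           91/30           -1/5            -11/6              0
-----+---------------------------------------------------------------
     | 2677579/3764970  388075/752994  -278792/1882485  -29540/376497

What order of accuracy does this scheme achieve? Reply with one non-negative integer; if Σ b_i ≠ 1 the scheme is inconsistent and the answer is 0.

3

b = (2677579/3764970, 388075/752994, -278792/1882485, -29540/376497)
c = (0, 11/5, 15/4, 1)
Ac = (0, 0, 11/4, -1463/200)
Σ b_i: 2677579/3764970·1 + 388075/752994·1 + (-278792/1882485)·1 + (-29540/376497)·1 = 1 ✓
b·c: 388075/752994·11/5 + (-278792/1882485)·15/4 + (-29540/376497)·1 = 1/2 ✓
b·c²: 388075/752994·121/25 + (-278792/1882485)·225/16 + (-29540/376497)·1 = 1/3 ✓
b·Ac: (-278792/1882485)·11/4 + (-29540/376497)·(-1463/200) = 1/6 ✓
b·c³: 388075/752994·1331/125 + (-278792/1882485)·3375/64 + (-29540/376497)·1 = -365177/152120 ≠ 1/4 ⇒ order 3.
b·(c∘Ac): (-278792/1882485)·165/16 + (-29540/376497)·(-1463/200) = -163147/171135 ≠ 1/8
b·Ac²: (-278792/1882485)·121/20 + (-29540/376497)·(-106997/4000) = 1646671/1369080 ≠ 1/12
b·A²c: (-29540/376497)·(-121/24) = 81235/205362 ≠ 1/24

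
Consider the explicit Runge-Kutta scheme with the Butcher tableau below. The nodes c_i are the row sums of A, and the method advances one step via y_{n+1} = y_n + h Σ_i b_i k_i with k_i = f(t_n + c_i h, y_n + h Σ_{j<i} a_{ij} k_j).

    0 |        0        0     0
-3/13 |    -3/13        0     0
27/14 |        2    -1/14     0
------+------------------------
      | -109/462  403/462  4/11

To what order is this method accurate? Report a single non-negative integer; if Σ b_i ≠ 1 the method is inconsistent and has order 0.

b = (-109/462, 403/462, 4/11)
c = (0, -3/13, 27/14)
Ac = (0, 0, 3/182)
Σ b_i: (-109/462)·1 + 403/462·1 + 4/11·1 = 1 ✓
b·c: 403/462·(-3/13) + 4/11·27/14 = 1/2 ✓
b·c²: 403/462·9/169 + 4/11·729/196 = 19605/14014 ≠ 1/3 ⇒ order 2.
b·Ac: 4/11·3/182 = 6/1001 ≠ 1/6

2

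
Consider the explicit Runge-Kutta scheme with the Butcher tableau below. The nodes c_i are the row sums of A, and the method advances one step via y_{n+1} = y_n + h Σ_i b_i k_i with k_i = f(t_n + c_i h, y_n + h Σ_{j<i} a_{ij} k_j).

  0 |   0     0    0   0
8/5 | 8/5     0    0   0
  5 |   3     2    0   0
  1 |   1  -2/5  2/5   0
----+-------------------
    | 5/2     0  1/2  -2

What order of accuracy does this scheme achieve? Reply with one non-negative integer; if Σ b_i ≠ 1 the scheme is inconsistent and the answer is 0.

b = (5/2, 0, 1/2, -2)
c = (0, 8/5, 5, 1)
Ac = (0, 0, 16/5, 34/25)
Σ b_i: 5/2·1 + 1/2·1 + (-2)·1 = 1 ✓
b·c: 1/2·5 + (-2)·1 = 1/2 ✓
b·c²: 1/2·25 + (-2)·1 = 21/2 ≠ 1/3 ⇒ order 2.
b·Ac: 1/2·16/5 + (-2)·34/25 = -28/25 ≠ 1/6

2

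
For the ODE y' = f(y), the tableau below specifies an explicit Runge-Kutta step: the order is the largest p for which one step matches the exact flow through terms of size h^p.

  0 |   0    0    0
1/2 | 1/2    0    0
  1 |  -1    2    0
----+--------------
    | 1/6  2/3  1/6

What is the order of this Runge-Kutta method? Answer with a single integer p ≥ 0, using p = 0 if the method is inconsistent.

b = (1/6, 2/3, 1/6)
c = (0, 1/2, 1)
Ac = (0, 0, 1)
Σ b_i: 1/6·1 + 2/3·1 + 1/6·1 = 1 ✓
b·c: 2/3·1/2 + 1/6·1 = 1/2 ✓
b·c²: 2/3·1/4 + 1/6·1 = 1/3 ✓
b·Ac: 1/6·1 = 1/6 ✓; 3 stages ⇒ order 3.

3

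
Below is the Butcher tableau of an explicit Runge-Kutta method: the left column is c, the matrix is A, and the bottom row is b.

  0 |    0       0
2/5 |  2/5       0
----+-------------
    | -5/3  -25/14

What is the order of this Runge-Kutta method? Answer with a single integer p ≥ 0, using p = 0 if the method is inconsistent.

0

b = (-5/3, -25/14)
c = (0, 2/5)
Σ b_i: (-5/3)·1 + (-25/14)·1 = -145/42 ≠ 1 ⇒ order 0.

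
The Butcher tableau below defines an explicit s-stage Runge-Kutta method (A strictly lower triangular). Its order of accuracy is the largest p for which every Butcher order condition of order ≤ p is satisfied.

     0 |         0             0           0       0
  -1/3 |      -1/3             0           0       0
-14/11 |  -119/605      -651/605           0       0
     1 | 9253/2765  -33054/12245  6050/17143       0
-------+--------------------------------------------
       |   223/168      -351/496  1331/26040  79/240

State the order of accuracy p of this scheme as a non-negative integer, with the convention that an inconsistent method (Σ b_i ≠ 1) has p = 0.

b = (223/168, -351/496, 1331/26040, 79/240)
c = (0, -1/3, -14/11, 1)
Ac = (0, 0, 217/605, 178/395)
Σ b_i: 223/168·1 + (-351/496)·1 + 1331/26040·1 + 79/240·1 = 1 ✓
b·c: (-351/496)·(-1/3) + 1331/26040·(-14/11) + 79/240·1 = 1/2 ✓
b·c²: (-351/496)·1/9 + 1331/26040·196/121 + 79/240·1 = 1/3 ✓
b·Ac: 1331/26040·217/605 + 79/240·178/395 = 1/6 ✓
b·c³: (-351/496)·(-1/27) + 1331/26040·(-2744/1331) + 79/240·1 = 1/4 ✓
b·(c∘Ac): 1331/26040·(-3038/6655) + 79/240·178/395 = 1/8 ✓
b·Ac²: 1331/26040·(-217/1815) + 79/240·322/1185 = 1/12 ✓
b·A²c: 79/240·10/79 = 1/24 ✓; 4 stages ⇒ order 4.

4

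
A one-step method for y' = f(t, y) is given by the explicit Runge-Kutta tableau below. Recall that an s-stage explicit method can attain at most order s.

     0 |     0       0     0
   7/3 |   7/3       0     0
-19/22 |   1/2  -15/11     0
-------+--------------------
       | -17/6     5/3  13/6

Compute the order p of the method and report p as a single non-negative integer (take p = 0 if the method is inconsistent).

1

b = (-17/6, 5/3, 13/6)
c = (0, 7/3, -19/22)
Ac = (0, 0, -35/11)
Σ b_i: (-17/6)·1 + 5/3·1 + 13/6·1 = 1 ✓
b·c: 5/3·7/3 + 13/6·(-19/22) = 799/396 ≠ 1/2 ⇒ order 1.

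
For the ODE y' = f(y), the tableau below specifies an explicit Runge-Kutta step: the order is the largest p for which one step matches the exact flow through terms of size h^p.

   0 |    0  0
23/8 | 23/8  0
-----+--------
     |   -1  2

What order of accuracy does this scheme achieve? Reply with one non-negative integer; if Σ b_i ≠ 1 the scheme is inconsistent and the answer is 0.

b = (-1, 2)
c = (0, 23/8)
Σ b_i: (-1)·1 + 2·1 = 1 ✓
b·c: 2·23/8 = 23/4 ≠ 1/2 ⇒ order 1.

1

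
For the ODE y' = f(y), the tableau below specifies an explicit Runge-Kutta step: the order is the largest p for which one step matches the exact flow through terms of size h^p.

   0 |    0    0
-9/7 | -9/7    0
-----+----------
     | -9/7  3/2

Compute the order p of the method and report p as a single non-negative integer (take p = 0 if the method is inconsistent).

b = (-9/7, 3/2)
c = (0, -9/7)
Σ b_i: (-9/7)·1 + 3/2·1 = 3/14 ≠ 1 ⇒ order 0.

0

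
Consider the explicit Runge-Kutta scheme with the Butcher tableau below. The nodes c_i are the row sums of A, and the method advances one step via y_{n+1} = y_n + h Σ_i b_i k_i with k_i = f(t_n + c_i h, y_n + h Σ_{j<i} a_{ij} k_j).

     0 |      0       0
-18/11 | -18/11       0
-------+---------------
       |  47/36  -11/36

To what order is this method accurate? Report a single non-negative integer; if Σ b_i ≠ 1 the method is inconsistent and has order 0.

b = (47/36, -11/36)
c = (0, -18/11)
Σ b_i: 47/36·1 + (-11/36)·1 = 1 ✓
b·c: (-11/36)·(-18/11) = 1/2 ✓; 2 stages ⇒ order 2.

2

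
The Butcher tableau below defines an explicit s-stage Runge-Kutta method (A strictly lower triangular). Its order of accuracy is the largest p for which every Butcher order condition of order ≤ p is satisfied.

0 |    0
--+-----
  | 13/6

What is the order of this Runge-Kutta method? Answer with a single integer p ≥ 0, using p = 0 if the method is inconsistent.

0

b = (13/6)
c = (0)
Σ b_i: 13/6·1 = 13/6 ≠ 1 ⇒ order 0.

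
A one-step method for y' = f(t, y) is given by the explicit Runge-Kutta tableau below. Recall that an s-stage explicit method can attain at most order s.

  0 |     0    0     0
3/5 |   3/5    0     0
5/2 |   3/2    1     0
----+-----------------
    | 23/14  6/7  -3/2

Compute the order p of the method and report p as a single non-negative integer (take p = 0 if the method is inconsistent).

1

b = (23/14, 6/7, -3/2)
c = (0, 3/5, 5/2)
Ac = (0, 0, 3/5)
Σ b_i: 23/14·1 + 6/7·1 + (-3/2)·1 = 1 ✓
b·c: 6/7·3/5 + (-3/2)·5/2 = -453/140 ≠ 1/2 ⇒ order 1.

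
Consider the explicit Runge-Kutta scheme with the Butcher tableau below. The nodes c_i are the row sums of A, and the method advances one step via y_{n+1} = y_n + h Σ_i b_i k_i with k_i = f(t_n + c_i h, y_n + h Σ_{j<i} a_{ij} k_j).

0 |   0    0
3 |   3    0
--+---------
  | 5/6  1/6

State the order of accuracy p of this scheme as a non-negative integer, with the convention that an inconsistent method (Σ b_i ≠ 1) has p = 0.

b = (5/6, 1/6)
c = (0, 3)
Σ b_i: 5/6·1 + 1/6·1 = 1 ✓
b·c: 1/6·3 = 1/2 ✓; 2 stages ⇒ order 2.

2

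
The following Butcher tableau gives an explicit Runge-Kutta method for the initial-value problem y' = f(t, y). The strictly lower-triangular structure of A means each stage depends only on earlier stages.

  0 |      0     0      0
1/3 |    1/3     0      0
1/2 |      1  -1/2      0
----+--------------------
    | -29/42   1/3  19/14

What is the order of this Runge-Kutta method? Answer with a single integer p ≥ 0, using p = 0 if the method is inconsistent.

1

b = (-29/42, 1/3, 19/14)
c = (0, 1/3, 1/2)
Ac = (0, 0, -1/6)
Σ b_i: (-29/42)·1 + 1/3·1 + 19/14·1 = 1 ✓
b·c: 1/3·1/3 + 19/14·1/2 = 199/252 ≠ 1/2 ⇒ order 1.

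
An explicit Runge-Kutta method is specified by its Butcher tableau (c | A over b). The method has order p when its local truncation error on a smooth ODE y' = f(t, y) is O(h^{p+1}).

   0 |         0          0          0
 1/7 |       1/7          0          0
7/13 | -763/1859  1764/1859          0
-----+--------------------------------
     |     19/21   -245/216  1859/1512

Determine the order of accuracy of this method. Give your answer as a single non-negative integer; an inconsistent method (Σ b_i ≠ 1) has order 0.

b = (19/21, -245/216, 1859/1512)
c = (0, 1/7, 7/13)
Ac = (0, 0, 252/1859)
Σ b_i: 19/21·1 + (-245/216)·1 + 1859/1512·1 = 1 ✓
b·c: (-245/216)·1/7 + 1859/1512·7/13 = 1/2 ✓
b·c²: (-245/216)·1/49 + 1859/1512·49/169 = 1/3 ✓
b·Ac: 1859/1512·252/1859 = 1/6 ✓; 3 stages ⇒ order 3.

3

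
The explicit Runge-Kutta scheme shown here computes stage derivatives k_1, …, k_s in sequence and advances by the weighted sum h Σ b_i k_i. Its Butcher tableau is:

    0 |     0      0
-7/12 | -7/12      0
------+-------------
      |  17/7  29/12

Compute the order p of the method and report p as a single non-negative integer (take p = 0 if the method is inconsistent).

0

b = (17/7, 29/12)
c = (0, -7/12)
Σ b_i: 17/7·1 + 29/12·1 = 407/84 ≠ 1 ⇒ order 0.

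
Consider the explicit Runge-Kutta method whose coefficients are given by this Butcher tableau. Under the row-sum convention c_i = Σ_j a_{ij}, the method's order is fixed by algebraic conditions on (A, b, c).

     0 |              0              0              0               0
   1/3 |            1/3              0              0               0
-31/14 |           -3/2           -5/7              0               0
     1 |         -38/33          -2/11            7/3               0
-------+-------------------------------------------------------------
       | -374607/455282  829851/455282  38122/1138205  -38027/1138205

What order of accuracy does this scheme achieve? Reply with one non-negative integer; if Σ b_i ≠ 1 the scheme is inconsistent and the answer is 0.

3

b = (-374607/455282, 829851/455282, 38122/1138205, -38027/1138205)
c = (0, 1/3, -31/14, 1)
Ac = (0, 0, -5/21, -115/22)
Σ b_i: (-374607/455282)·1 + 829851/455282·1 + 38122/1138205·1 + (-38027/1138205)·1 = 1 ✓
b·c: 829851/455282·1/3 + 38122/1138205·(-31/14) + (-38027/1138205)·1 = 1/2 ✓
b·c²: 829851/455282·1/9 + 38122/1138205·961/196 + (-38027/1138205)·1 = 1/3 ✓
b·Ac: 38122/1138205·(-5/21) + (-38027/1138205)·(-115/22) = 1/6 ✓
b·c³: 829851/455282·1/27 + 38122/1138205·(-29791/2744) + (-38027/1138205)·1 = -18903581/57365532 ≠ 1/4 ⇒ order 3.
b·(c∘Ac): 38122/1138205·155/294 + (-38027/1138205)·(-115/22) = 262651/1365846 ≠ 1/8
b·Ac²: 38122/1138205·(-5/63) + (-38027/1138205)·31657/2772 = -12244521/31869740 ≠ 1/12
b·A²c: (-38027/1138205)·(-5/9) = 38027/2048769 ≠ 1/24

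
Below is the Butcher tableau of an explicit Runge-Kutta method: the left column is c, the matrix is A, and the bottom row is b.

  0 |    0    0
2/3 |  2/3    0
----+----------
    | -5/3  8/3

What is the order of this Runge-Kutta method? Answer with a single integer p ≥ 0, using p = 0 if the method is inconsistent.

b = (-5/3, 8/3)
c = (0, 2/3)
Σ b_i: (-5/3)·1 + 8/3·1 = 1 ✓
b·c: 8/3·2/3 = 16/9 ≠ 1/2 ⇒ order 1.

1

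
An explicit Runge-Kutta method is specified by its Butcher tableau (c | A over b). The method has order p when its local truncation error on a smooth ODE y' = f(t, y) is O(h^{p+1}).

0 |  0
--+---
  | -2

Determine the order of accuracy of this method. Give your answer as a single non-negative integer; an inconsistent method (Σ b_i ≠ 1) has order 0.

b = (-2)
c = (0)
Σ b_i: (-2)·1 = -2 ≠ 1 ⇒ order 0.

0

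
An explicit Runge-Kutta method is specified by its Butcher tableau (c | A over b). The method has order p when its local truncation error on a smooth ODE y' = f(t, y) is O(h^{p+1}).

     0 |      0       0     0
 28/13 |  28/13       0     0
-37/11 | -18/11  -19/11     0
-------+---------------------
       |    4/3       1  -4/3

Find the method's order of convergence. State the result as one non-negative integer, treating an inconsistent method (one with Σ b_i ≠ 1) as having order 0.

1

b = (4/3, 1, -4/3)
c = (0, 28/13, -37/11)
Ac = (0, 0, -532/143)
Σ b_i: 4/3·1 + 1·1 + (-4/3)·1 = 1 ✓
b·c: 1·28/13 + (-4/3)·(-37/11) = 2848/429 ≠ 1/2 ⇒ order 1.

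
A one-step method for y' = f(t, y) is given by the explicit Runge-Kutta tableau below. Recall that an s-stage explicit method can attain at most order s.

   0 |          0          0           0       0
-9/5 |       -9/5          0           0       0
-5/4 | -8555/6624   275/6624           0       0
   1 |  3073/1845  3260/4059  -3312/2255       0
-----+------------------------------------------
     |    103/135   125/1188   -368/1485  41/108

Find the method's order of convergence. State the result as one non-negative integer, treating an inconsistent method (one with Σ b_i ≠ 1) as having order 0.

4

b = (103/135, 125/1188, -368/1485, 41/108)
c = (0, -9/5, -5/4, 1)
Ac = (0, 0, -55/736, 16/41)
Σ b_i: 103/135·1 + 125/1188·1 + (-368/1485)·1 + 41/108·1 = 1 ✓
b·c: 125/1188·(-9/5) + (-368/1485)·(-5/4) + 41/108·1 = 1/2 ✓
b·c²: 125/1188·81/25 + (-368/1485)·25/16 + 41/108·1 = 1/3 ✓
b·Ac: (-368/1485)·(-55/736) + 41/108·16/41 = 1/6 ✓
b·c³: 125/1188·(-729/125) + (-368/1485)·(-125/64) + 41/108·1 = 1/4 ✓
b·(c∘Ac): (-368/1485)·275/2944 + 41/108·16/41 = 1/8 ✓
b·Ac²: (-368/1485)·99/736 + 41/108·63/205 = 1/12 ✓
b·A²c: 41/108·9/82 = 1/24 ✓; 4 stages ⇒ order 4.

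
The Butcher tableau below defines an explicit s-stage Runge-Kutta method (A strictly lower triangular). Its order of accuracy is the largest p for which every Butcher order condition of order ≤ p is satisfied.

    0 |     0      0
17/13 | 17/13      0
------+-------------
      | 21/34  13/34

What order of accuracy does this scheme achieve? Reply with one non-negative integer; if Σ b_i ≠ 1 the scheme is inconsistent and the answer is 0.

b = (21/34, 13/34)
c = (0, 17/13)
Σ b_i: 21/34·1 + 13/34·1 = 1 ✓
b·c: 13/34·17/13 = 1/2 ✓; 2 stages ⇒ order 2.

2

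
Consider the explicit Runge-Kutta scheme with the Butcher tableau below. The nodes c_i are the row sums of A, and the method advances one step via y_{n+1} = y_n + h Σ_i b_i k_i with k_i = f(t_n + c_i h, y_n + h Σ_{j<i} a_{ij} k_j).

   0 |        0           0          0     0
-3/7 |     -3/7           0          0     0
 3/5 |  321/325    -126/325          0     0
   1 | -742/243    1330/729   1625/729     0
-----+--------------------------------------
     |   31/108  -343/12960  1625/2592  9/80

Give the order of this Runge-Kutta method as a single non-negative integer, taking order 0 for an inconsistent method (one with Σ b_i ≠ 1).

4

b = (31/108, -343/12960, 1625/2592, 9/80)
c = (0, -3/7, 3/5, 1)
Ac = (0, 0, 54/325, 5/9)
Σ b_i: 31/108·1 + (-343/12960)·1 + 1625/2592·1 + 9/80·1 = 1 ✓
b·c: (-343/12960)·(-3/7) + 1625/2592·3/5 + 9/80·1 = 1/2 ✓
b·c²: (-343/12960)·9/49 + 1625/2592·9/25 + 9/80·1 = 1/3 ✓
b·Ac: 1625/2592·54/325 + 9/80·5/9 = 1/6 ✓
b·c³: (-343/12960)·(-27/343) + 1625/2592·27/125 + 9/80·1 = 1/4 ✓
b·(c∘Ac): 1625/2592·162/1625 + 9/80·5/9 = 1/8 ✓
b·Ac²: 1625/2592·(-162/2275) + 9/80·215/189 = 1/12 ✓
b·A²c: 9/80·10/27 = 1/24 ✓; 4 stages ⇒ order 4.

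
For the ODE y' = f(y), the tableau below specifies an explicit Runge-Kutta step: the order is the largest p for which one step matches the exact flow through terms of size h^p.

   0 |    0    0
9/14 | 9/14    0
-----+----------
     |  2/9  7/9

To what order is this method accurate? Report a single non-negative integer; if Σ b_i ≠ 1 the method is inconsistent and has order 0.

b = (2/9, 7/9)
c = (0, 9/14)
Σ b_i: 2/9·1 + 7/9·1 = 1 ✓
b·c: 7/9·9/14 = 1/2 ✓; 2 stages ⇒ order 2.

2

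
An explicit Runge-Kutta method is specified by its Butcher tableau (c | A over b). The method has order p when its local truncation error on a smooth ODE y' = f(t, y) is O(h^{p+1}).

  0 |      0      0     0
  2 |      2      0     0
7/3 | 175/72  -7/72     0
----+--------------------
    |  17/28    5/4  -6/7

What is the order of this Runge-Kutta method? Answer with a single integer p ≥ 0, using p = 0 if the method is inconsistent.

3

b = (17/28, 5/4, -6/7)
c = (0, 2, 7/3)
Ac = (0, 0, -7/36)
Σ b_i: 17/28·1 + 5/4·1 + (-6/7)·1 = 1 ✓
b·c: 5/4·2 + (-6/7)·7/3 = 1/2 ✓
b·c²: 5/4·4 + (-6/7)·49/9 = 1/3 ✓
b·Ac: (-6/7)·(-7/36) = 1/6 ✓; 3 stages ⇒ order 3.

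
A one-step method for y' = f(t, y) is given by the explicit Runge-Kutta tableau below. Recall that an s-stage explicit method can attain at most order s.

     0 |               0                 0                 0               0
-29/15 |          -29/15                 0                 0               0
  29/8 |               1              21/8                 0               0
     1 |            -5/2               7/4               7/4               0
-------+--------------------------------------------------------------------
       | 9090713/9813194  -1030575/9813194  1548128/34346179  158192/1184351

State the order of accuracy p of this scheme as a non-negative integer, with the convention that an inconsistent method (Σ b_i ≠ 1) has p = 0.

3

b = (9090713/9813194, -1030575/9813194, 1548128/34346179, 158192/1184351)
c = (0, -29/15, 29/8, 1)
Ac = (0, 0, -203/40, 1421/480)
Σ b_i: 9090713/9813194·1 + (-1030575/9813194)·1 + 1548128/34346179·1 + 158192/1184351·1 = 1 ✓
b·c: (-1030575/9813194)·(-29/15) + 1548128/34346179·29/8 + 158192/1184351·1 = 1/2 ✓
b·c²: (-1030575/9813194)·841/225 + 1548128/34346179·841/64 + 158192/1184351·1 = 1/3 ✓
b·Ac: 1548128/34346179·(-203/40) + 158192/1184351·1421/480 = 1/6 ✓
b·c³: (-1030575/9813194)·(-24389/3375) + 1548128/34346179·24389/512 + 158192/1184351·1 = 370278233/121818960 ≠ 1/4 ⇒ order 3.
b·(c∘Ac): 1548128/34346179·(-5887/320) + 158192/1184351·1421/480 = -1100956/2537895 ≠ 1/8
b·Ac²: 1548128/34346179·5887/600 + 158192/1184351·1701343/57600 = 534479947/121818960 ≠ 1/12
b·A²c: 158192/1184351·(-1421/160) = -2007061/1691930 ≠ 1/24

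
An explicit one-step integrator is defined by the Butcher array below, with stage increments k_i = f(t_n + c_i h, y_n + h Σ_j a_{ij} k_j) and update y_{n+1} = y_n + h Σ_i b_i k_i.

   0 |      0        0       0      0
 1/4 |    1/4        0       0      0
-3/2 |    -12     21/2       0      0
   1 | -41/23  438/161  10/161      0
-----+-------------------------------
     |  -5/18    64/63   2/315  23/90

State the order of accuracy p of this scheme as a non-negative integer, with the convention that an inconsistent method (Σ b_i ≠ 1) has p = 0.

4

b = (-5/18, 64/63, 2/315, 23/90)
c = (0, 1/4, -3/2, 1)
Ac = (0, 0, 21/8, 27/46)
Σ b_i: (-5/18)·1 + 64/63·1 + 2/315·1 + 23/90·1 = 1 ✓
b·c: 64/63·1/4 + 2/315·(-3/2) + 23/90·1 = 1/2 ✓
b·c²: 64/63·1/16 + 2/315·9/4 + 23/90·1 = 1/3 ✓
b·Ac: 2/315·21/8 + 23/90·27/46 = 1/6 ✓
b·c³: 64/63·1/64 + 2/315·(-27/8) + 23/90·1 = 1/4 ✓
b·(c∘Ac): 2/315·(-63/16) + 23/90·27/46 = 1/8 ✓
b·Ac²: 2/315·21/32 + 23/90·57/184 = 1/12 ✓
b·A²c: 23/90·15/92 = 1/24 ✓; 4 stages ⇒ order 4.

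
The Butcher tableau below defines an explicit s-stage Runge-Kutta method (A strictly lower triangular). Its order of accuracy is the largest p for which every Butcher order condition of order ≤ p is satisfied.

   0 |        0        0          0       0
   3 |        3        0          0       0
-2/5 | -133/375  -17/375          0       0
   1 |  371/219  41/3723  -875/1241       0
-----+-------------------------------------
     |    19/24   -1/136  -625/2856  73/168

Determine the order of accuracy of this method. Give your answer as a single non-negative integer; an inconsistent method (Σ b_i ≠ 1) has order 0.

4

b = (19/24, -1/136, -625/2856, 73/168)
c = (0, 3, -2/5, 1)
Ac = (0, 0, -17/125, 23/73)
Σ b_i: 19/24·1 + (-1/136)·1 + (-625/2856)·1 + 73/168·1 = 1 ✓
b·c: (-1/136)·3 + (-625/2856)·(-2/5) + 73/168·1 = 1/2 ✓
b·c²: (-1/136)·9 + (-625/2856)·4/25 + 73/168·1 = 1/3 ✓
b·Ac: (-625/2856)·(-17/125) + 73/168·23/73 = 1/6 ✓
b·c³: (-1/136)·27 + (-625/2856)·(-8/125) + 73/168·1 = 1/4 ✓
b·(c∘Ac): (-625/2856)·34/625 + 73/168·23/73 = 1/8 ✓
b·Ac²: (-625/2856)·(-51/125) + 73/168·(-1/73) = 1/12 ✓
b·A²c: 73/168·7/73 = 1/24 ✓; 4 stages ⇒ order 4.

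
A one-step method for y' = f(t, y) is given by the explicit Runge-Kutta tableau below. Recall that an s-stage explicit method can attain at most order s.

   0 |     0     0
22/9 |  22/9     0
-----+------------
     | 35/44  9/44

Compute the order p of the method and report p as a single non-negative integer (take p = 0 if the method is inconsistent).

b = (35/44, 9/44)
c = (0, 22/9)
Σ b_i: 35/44·1 + 9/44·1 = 1 ✓
b·c: 9/44·22/9 = 1/2 ✓; 2 stages ⇒ order 2.

2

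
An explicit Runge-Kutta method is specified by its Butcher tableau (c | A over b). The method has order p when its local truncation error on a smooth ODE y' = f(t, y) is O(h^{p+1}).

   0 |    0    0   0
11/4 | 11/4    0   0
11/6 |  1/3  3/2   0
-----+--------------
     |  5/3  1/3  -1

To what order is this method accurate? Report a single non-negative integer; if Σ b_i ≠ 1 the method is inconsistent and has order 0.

1

b = (5/3, 1/3, -1)
c = (0, 11/4, 11/6)
Ac = (0, 0, 33/8)
Σ b_i: 5/3·1 + 1/3·1 + (-1)·1 = 1 ✓
b·c: 1/3·11/4 + (-1)·11/6 = -11/12 ≠ 1/2 ⇒ order 1.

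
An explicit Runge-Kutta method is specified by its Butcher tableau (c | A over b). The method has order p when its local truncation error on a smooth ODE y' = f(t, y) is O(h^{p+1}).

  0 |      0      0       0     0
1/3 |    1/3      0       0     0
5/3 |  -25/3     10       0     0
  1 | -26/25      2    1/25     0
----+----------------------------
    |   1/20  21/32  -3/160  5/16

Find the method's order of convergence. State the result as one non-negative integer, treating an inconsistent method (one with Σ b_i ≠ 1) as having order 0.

b = (1/20, 21/32, -3/160, 5/16)
c = (0, 1/3, 5/3, 1)
Ac = (0, 0, 10/3, 11/15)
Σ b_i: 1/20·1 + 21/32·1 + (-3/160)·1 + 5/16·1 = 1 ✓
b·c: 21/32·1/3 + (-3/160)·5/3 + 5/16·1 = 1/2 ✓
b·c²: 21/32·1/9 + (-3/160)·25/9 + 5/16·1 = 1/3 ✓
b·Ac: (-3/160)·10/3 + 5/16·11/15 = 1/6 ✓
b·c³: 21/32·1/27 + (-3/160)·125/27 + 5/16·1 = 1/4 ✓
b·(c∘Ac): (-3/160)·50/9 + 5/16·11/15 = 1/8 ✓
b·Ac²: (-3/160)·10/9 + 5/16·1/3 = 1/12 ✓
b·A²c: 5/16·2/15 = 1/24 ✓; 4 stages ⇒ order 4.

4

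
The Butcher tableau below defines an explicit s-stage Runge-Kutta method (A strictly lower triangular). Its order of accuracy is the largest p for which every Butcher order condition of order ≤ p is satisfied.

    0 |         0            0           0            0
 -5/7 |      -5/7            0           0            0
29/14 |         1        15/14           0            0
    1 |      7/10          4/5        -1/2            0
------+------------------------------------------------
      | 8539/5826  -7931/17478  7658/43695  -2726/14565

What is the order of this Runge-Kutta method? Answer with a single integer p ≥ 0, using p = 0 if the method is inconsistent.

b = (8539/5826, -7931/17478, 7658/43695, -2726/14565)
c = (0, -5/7, 29/14, 1)
Ac = (0, 0, -75/98, -45/28)
Σ b_i: 8539/5826·1 + (-7931/17478)·1 + 7658/43695·1 + (-2726/14565)·1 = 1 ✓
b·c: (-7931/17478)·(-5/7) + 7658/43695·29/14 + (-2726/14565)·1 = 1/2 ✓
b·c²: (-7931/17478)·25/49 + 7658/43695·841/196 + (-2726/14565)·1 = 1/3 ✓
b·Ac: 7658/43695·(-75/98) + (-2726/14565)·(-45/28) = 1/6 ✓
b·c³: (-7931/17478)·(-125/343) + 7658/43695·24389/2744 + (-2726/14565)·1 = 876943/570948 ≠ 1/4 ⇒ order 3.
b·(c∘Ac): 7658/43695·(-2175/1372) + (-2726/14565)·(-45/28) = 3277/142737 ≠ 1/8
b·Ac²: 7658/43695·375/686 + (-2726/14565)·(-681/392) = 1201703/2854740 ≠ 1/12
b·A²c: (-2726/14565)·75/196 = -6815/95158 ≠ 1/24

3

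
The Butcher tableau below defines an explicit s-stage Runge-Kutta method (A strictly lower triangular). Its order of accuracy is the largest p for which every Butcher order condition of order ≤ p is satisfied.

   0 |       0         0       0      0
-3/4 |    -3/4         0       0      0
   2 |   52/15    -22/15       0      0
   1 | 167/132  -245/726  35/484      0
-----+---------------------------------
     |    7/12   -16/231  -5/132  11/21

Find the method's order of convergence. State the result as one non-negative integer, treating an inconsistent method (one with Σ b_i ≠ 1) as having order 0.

4

b = (7/12, -16/231, -5/132, 11/21)
c = (0, -3/4, 2, 1)
Ac = (0, 0, 11/10, 35/88)
Σ b_i: 7/12·1 + (-16/231)·1 + (-5/132)·1 + 11/21·1 = 1 ✓
b·c: (-16/231)·(-3/4) + (-5/132)·2 + 11/21·1 = 1/2 ✓
b·c²: (-16/231)·9/16 + (-5/132)·4 + 11/21·1 = 1/3 ✓
b·Ac: (-5/132)·11/10 + 11/21·35/88 = 1/6 ✓
b·c³: (-16/231)·(-27/64) + (-5/132)·8 + 11/21·1 = 1/4 ✓
b·(c∘Ac): (-5/132)·11/5 + 11/21·35/88 = 1/8 ✓
b·Ac²: (-5/132)·(-33/40) + 11/21·35/352 = 1/12 ✓
b·A²c: 11/21·7/88 = 1/24 ✓; 4 stages ⇒ order 4.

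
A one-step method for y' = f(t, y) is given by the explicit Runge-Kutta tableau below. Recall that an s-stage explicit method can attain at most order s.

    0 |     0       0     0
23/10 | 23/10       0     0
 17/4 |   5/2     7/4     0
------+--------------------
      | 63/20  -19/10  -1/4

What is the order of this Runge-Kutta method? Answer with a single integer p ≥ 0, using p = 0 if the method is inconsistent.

b = (63/20, -19/10, -1/4)
c = (0, 23/10, 17/4)
Ac = (0, 0, 161/40)
Σ b_i: 63/20·1 + (-19/10)·1 + (-1/4)·1 = 1 ✓
b·c: (-19/10)·23/10 + (-1/4)·17/4 = -2173/400 ≠ 1/2 ⇒ order 1.

1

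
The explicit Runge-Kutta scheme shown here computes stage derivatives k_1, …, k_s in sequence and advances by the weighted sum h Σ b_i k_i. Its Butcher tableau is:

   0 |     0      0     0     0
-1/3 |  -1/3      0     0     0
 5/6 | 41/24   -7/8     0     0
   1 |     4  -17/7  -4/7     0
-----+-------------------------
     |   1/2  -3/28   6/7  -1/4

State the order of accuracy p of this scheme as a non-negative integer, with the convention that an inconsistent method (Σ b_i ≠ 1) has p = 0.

4

b = (1/2, -3/28, 6/7, -1/4)
c = (0, -1/3, 5/6, 1)
Ac = (0, 0, 7/24, 1/3)
Σ b_i: 1/2·1 + (-3/28)·1 + 6/7·1 + (-1/4)·1 = 1 ✓
b·c: (-3/28)·(-1/3) + 6/7·5/6 + (-1/4)·1 = 1/2 ✓
b·c²: (-3/28)·1/9 + 6/7·25/36 + (-1/4)·1 = 1/3 ✓
b·Ac: 6/7·7/24 + (-1/4)·1/3 = 1/6 ✓
b·c³: (-3/28)·(-1/27) + 6/7·125/216 + (-1/4)·1 = 1/4 ✓
b·(c∘Ac): 6/7·35/144 + (-1/4)·1/3 = 1/8 ✓
b·Ac²: 6/7·(-7/72) + (-1/4)·(-2/3) = 1/12 ✓
b·A²c: (-1/4)·(-1/6) = 1/24 ✓; 4 stages ⇒ order 4.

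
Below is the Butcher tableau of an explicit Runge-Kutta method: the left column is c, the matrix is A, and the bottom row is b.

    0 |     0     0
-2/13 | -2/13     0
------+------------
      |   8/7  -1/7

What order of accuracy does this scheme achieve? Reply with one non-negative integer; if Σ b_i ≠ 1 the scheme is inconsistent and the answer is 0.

1

b = (8/7, -1/7)
c = (0, -2/13)
Σ b_i: 8/7·1 + (-1/7)·1 = 1 ✓
b·c: (-1/7)·(-2/13) = 2/91 ≠ 1/2 ⇒ order 1.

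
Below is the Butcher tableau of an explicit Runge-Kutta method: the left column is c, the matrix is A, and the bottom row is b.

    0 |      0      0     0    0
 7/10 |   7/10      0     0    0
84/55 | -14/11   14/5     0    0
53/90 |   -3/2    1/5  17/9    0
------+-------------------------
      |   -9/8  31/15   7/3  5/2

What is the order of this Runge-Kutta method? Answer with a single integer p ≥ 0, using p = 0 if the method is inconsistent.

0

b = (-9/8, 31/15, 7/3, 5/2)
c = (0, 7/10, 84/55, 53/90)
Ac = (0, 0, 49/25, 4991/1650)
Σ b_i: (-9/8)·1 + 31/15·1 + 7/3·1 + 5/2·1 = 231/40 ≠ 1 ⇒ order 0.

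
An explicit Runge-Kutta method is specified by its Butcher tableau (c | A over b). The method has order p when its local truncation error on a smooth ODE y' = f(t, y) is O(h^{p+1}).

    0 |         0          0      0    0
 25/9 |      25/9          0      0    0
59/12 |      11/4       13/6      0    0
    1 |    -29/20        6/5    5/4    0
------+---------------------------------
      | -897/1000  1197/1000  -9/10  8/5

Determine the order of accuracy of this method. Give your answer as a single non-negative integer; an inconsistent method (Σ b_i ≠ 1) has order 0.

2

b = (-897/1000, 1197/1000, -9/10, 8/5)
c = (0, 25/9, 59/12, 1)
Ac = (0, 0, 325/54, 455/48)
Σ b_i: (-897/1000)·1 + 1197/1000·1 + (-9/10)·1 + 8/5·1 = 1 ✓
b·c: 1197/1000·25/9 + (-9/10)·59/12 + 8/5·1 = 1/2 ✓
b·c²: 1197/1000·625/81 + (-9/10)·3481/144 + 8/5·1 = -3145/288 ≠ 1/3 ⇒ order 2.
b·Ac: (-9/10)·325/54 + 8/5·455/48 = 39/4 ≠ 1/6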